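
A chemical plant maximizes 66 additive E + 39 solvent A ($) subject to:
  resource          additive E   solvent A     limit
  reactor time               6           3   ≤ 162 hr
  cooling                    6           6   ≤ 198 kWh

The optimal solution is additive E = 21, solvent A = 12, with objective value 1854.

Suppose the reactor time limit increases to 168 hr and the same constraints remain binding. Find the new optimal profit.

1908

Both reactor time and cooling are binding at x*.
Dual feasibility on the basic columns requires 6·y_reactor time + 6·y_cooling = 66, 3·y_reactor time + 6·y_cooling = 39.
→ y_reactor time = 9 and y_cooling = 2.
Δz = y_reactor time·Δb = 9 × (6) = 54, so new z* = 1854 + 54 = 1908.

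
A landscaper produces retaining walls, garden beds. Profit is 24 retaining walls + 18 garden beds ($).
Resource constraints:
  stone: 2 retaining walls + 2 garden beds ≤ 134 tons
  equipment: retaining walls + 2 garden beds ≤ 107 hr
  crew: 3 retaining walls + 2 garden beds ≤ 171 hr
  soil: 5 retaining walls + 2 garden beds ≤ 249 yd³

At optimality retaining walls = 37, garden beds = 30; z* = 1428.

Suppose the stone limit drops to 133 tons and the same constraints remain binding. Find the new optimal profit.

1425

Binding: stone and crew. Non-binding: equipment (10 unused), soil (4 unused).
Slack constraints have shadow price 0 (complementary slackness).
The binding rows give the dual system: 2·y_stone + 3·y_crew = 24 and 2·y_stone + 2·y_crew = 18.
This yields shadow prices y_stone = 3, y_crew = 6.
Δz = y_stone·Δb = 3 × (-1) = -3, so new z* = 1428 − 3 = 1425.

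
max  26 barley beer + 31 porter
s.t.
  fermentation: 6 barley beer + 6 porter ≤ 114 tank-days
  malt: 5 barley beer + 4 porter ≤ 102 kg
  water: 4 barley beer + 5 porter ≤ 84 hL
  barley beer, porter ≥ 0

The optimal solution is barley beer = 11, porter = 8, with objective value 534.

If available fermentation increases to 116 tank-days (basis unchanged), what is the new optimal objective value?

At the optimum: fermentation uses 114 of 114 (binding); malt uses 87 of 102 (slack = 15); water uses 84 of 84 (binding).
Since malt is not tight, its dual is 0.
The binding rows give the dual system: 6·y_fermentation + 4·y_water = 26 and 6·y_fermentation + 5·y_water = 31.
Solving: y_fermentation = 1, y_water = 5.
Δz = y_fermentation·Δb = 1 × (2) = 2, so new z* = 534 + 2 = 536.

536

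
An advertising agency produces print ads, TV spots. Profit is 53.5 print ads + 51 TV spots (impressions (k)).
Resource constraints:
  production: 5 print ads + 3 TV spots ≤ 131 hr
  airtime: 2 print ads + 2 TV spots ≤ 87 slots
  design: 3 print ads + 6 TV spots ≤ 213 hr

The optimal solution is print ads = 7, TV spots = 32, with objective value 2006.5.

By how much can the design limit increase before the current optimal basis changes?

Binding constraints: production, design. The basis is B = [[5,3],[3,6]] with det 21.
Per unit increase in design, x* moves by d = (-0.1429, 0.2381).
The basis stays optimal until airtime becomes binding; allowable increase = 47.25 hr.

47.25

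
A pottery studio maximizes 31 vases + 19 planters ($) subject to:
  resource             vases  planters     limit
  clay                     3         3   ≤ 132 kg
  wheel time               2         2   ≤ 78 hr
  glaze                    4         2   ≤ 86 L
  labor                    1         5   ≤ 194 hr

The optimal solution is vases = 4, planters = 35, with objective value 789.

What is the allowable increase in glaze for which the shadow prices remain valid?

Binding constraints: wheel time, glaze. The basis is B = [[2,2],[4,2]] with det -4.
Per unit increase in glaze, x* moves by d = (0.5, -0.5).
The basis stays optimal until planters reaches 0; allowable increase = 70 L.

70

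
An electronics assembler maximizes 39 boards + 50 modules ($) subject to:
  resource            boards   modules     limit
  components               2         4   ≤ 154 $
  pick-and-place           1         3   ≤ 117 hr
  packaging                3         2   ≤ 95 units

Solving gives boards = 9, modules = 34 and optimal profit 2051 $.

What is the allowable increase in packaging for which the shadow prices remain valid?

136

Binding constraints: components, packaging. The basis is B = [[2,4],[3,2]] with det -8.
Per unit increase in packaging, x* moves by d = (0.5, -0.25).
The basis stays optimal until modules reaches 0; allowable increase = 136 units.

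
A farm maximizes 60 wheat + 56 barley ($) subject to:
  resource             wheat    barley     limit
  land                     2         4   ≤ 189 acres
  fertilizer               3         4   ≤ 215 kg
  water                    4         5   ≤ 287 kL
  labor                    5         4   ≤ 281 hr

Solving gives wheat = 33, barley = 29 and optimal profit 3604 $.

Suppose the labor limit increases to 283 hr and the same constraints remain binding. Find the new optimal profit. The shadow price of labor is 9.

3622

Δb = 2, so new z* = 3604 + (9)·(2) = 3604 + 18 = 3622.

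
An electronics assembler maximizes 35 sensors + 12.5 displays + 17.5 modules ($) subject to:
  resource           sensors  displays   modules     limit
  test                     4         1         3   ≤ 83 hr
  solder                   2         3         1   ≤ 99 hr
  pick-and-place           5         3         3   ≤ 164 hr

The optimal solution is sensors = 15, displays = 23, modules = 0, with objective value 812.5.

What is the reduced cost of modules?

-8

Check each constraint at x*: test 83/83 (tight); solder 99/99 (tight); pick-and-place 144/164 (slack 20).
Slack constraints have shadow price 0 (complementary slackness).
The binding rows give the dual system: 4·y_test + 2·y_solder = 35 and 1·y_test + 3·y_solder = 12.5.
Solving: y_test = 8, y_solder = 1.5.
Reduced cost of modules: c₃ − yᵀa₃ = 17.5 − (8·3 + 1.5·1) = 17.5 − 25.5 = -8.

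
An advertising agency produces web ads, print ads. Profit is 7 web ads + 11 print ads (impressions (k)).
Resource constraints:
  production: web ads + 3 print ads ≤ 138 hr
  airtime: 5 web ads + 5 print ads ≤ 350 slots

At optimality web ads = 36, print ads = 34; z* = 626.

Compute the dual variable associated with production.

Check each constraint at x*: production 138/138 (tight); airtime 350/350 (tight).
From A_Bᵀ y = c: 1·y_production + 5·y_airtime = 7; 3·y_production + 5·y_airtime = 11.
Solving: y_production = 2, y_airtime = 1.
Shadow price of production = 2.

2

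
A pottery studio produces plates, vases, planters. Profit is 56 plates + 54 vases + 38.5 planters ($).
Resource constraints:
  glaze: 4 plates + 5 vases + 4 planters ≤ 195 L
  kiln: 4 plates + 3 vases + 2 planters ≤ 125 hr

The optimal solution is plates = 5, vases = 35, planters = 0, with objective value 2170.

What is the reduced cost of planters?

Check each constraint at x*: glaze 195/195 (tight); kiln 125/125 (tight).
Dual feasibility on the basic columns requires 4·y_glaze + 4·y_kiln = 56, 5·y_glaze + 3·y_kiln = 54.
This yields shadow prices y_glaze = 6, y_kiln = 8.
Reduced cost of planters: c₃ − yᵀa₃ = 38.5 − (6·4 + 8·2) = 38.5 − 40 = -1.5.

-1.5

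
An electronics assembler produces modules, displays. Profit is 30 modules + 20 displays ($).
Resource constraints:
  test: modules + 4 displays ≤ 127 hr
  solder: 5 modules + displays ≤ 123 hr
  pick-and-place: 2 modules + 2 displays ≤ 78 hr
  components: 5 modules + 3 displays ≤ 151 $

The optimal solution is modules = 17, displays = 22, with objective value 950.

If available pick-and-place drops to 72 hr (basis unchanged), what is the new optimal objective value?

935

At the optimum: test uses 105 of 127 (slack = 22); solder uses 107 of 123 (slack = 16); pick-and-place uses 78 of 78 (binding); components uses 151 of 151 (binding).
By complementary slackness, y = 0 for the non-binding constraints.
Dual feasibility on the basic columns requires 2·y_pick-and-place + 5·y_components = 30, 2·y_pick-and-place + 3·y_components = 20.
→ y_pick-and-place = 2.5 and y_components = 5.
Δz = y_pick-and-place·Δb = 2.5 × (-6) = -15, so new z* = 950 − 15 = 935.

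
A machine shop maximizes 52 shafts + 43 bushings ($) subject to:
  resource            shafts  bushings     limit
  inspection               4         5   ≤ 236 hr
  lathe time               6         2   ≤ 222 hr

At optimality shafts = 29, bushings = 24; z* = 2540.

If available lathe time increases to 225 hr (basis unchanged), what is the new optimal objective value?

At the optimum: inspection uses 236 of 236 (binding); lathe time uses 222 of 222 (binding).
The binding rows give the dual system: 4·y_inspection + 6·y_lathe time = 52 and 5·y_inspection + 2·y_lathe time = 43.
Solving: y_inspection = 7, y_lathe time = 4.
Δz = y_lathe time·Δb = 4 × (3) = 12, so new z* = 2540 + 12 = 2552.

2552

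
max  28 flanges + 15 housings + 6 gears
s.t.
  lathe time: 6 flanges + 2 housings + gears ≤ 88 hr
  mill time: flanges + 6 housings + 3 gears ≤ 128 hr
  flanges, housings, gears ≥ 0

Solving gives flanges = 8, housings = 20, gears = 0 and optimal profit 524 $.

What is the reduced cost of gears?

Both lathe time and mill time are binding at x*.
The binding rows give the dual system: 6·y_lathe time + 1·y_mill time = 28 and 2·y_lathe time + 6·y_mill time = 15.
→ y_lathe time = 4.5 and y_mill time = 1.
Reduced cost of gears: c₃ − yᵀa₃ = 6 − (4.5·1 + 1·3) = 6 − 7.5 = -1.5.

-1.5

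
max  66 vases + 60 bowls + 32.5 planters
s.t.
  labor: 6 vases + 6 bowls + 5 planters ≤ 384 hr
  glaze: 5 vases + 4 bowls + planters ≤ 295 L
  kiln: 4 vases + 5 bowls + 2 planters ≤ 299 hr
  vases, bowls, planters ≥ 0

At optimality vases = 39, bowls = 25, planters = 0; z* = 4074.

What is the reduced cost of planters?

-3.5

Check each constraint at x*: labor 384/384 (tight); glaze 295/295 (tight); kiln 281/299 (slack 18).
By complementary slackness, y = 0 for the non-binding constraint.
Dual feasibility on the basic columns requires 6·y_labor + 5·y_glaze = 66, 6·y_labor + 4·y_glaze = 60.
Solving: y_labor = 6, y_glaze = 6.
Reduced cost of planters: c₃ − yᵀa₃ = 32.5 − (6·5 + 6·1) = 32.5 − 36 = -3.5.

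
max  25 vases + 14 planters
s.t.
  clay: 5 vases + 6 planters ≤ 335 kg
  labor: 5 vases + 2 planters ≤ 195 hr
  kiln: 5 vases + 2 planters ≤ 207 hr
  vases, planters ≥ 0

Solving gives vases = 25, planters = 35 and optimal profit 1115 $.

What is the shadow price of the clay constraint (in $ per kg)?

Check each constraint at x*: clay 335/335 (tight); labor 195/195 (tight); kiln 195/207 (slack 12).
By complementary slackness, y = 0 for the non-binding constraint.
The binding rows give the dual system: 5·y_clay + 5·y_labor = 25 and 6·y_clay + 2·y_labor = 14.
→ y_clay = 1 and y_labor = 4.
Shadow price of clay = 1.

1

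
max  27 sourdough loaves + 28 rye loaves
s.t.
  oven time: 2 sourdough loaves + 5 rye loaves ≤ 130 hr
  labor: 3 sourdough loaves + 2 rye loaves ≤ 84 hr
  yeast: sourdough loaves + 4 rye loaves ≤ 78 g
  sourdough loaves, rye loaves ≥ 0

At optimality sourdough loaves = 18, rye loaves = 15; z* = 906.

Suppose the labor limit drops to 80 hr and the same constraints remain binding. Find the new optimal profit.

Check each constraint at x*: oven time 111/130 (slack 19); labor 84/84 (tight); yeast 78/78 (tight).
Slack constraints have shadow price 0 (complementary slackness).
Dual feasibility on the basic columns requires 3·y_labor + 1·y_yeast = 27, 2·y_labor + 4·y_yeast = 28.
This yields shadow prices y_labor = 8, y_yeast = 3.
Δz = y_labor·Δb = 8 × (-4) = -32, so new z* = 906 − 32 = 874.

874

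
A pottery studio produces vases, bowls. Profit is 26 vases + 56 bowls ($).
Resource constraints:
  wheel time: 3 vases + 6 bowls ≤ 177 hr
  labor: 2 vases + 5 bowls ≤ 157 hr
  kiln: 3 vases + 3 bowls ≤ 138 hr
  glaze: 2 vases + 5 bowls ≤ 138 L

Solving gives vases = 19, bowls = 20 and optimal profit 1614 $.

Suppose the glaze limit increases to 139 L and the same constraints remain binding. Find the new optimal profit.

Binding: wheel time and glaze. Non-binding: labor (19 unused), kiln (21 unused).
Since labor, kiln are not tight, their duals are 0.
Dual feasibility on the basic columns requires 3·y_wheel time + 2·y_glaze = 26, 6·y_wheel time + 5·y_glaze = 56.
Solving: y_wheel time = 6, y_glaze = 4.
Δz = y_glaze·Δb = 4 × (1) = 4, so new z* = 1614 + 4 = 1618.

1618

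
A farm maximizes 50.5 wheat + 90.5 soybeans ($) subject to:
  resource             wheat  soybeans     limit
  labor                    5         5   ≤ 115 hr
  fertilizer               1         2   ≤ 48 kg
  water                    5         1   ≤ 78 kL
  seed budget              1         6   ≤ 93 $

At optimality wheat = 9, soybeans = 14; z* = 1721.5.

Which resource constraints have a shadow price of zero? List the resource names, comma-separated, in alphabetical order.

fertilizer, water

labor: 115/115 (binding)
fertilizer: 37/48 (slack 11)
water: 59/78 (slack 19)
seed budget: 93/93 (binding)
By complementary slackness, a constraint with positive slack has shadow price 0 → fertilizer, water.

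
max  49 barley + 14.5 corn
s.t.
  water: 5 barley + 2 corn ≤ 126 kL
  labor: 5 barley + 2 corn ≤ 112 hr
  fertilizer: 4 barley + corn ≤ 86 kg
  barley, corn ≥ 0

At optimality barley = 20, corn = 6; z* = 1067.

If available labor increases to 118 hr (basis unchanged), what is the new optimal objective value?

1085

At the optimum: water uses 112 of 126 (slack = 14); labor uses 112 of 112 (binding); fertilizer uses 86 of 86 (binding).
Slack constraints have shadow price 0 (complementary slackness).
From A_Bᵀ y = c: 5·y_labor + 4·y_fertilizer = 49; 2·y_labor + 1·y_fertilizer = 14.5.
This yields shadow prices y_labor = 3, y_fertilizer = 8.5.
Δz = y_labor·Δb = 3 × (6) = 18, so new z* = 1067 + 18 = 1085.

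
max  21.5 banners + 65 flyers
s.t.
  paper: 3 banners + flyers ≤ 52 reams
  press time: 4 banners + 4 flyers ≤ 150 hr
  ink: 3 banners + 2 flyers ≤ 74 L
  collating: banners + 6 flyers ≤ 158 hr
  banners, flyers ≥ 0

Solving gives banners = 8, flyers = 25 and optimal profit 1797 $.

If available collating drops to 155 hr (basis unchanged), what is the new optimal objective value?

Binding: ink and collating. Non-binding: paper (3 unused), press time (18 unused).
Slack constraints have shadow price 0 (complementary slackness).
From A_Bᵀ y = c: 3·y_ink + 1·y_collating = 21.5; 2·y_ink + 6·y_collating = 65.
This yields shadow prices y_ink = 4, y_collating = 9.5.
Δz = y_collating·Δb = 9.5 × (-3) = -28.5, so new z* = 1797 − 28.5 = 1768.5.

1768.5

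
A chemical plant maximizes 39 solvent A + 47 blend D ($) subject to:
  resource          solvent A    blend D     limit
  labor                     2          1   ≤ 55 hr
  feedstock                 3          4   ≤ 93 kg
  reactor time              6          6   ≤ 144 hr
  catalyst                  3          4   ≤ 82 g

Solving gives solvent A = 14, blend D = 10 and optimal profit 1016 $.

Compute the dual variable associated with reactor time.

Check each constraint at x*: labor 38/55 (slack 17); feedstock 82/93 (slack 11); reactor time 144/144 (tight); catalyst 82/82 (tight).
Since labor, feedstock are not tight, their duals are 0.
The binding rows give the dual system: 6·y_reactor time + 3·y_catalyst = 39 and 6·y_reactor time + 4·y_catalyst = 47.
Solving: y_reactor time = 2.5, y_catalyst = 8.
Shadow price of reactor time = 2.5.

2.5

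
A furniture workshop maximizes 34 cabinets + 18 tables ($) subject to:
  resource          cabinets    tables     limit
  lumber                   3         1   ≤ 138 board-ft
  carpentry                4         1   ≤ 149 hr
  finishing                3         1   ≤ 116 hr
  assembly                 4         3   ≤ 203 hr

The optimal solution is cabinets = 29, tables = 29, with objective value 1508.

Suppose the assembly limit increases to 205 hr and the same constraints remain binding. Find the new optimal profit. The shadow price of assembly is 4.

1516

Δb = 2, so new z* = 1508 + (4)·(2) = 1508 + 8 = 1516.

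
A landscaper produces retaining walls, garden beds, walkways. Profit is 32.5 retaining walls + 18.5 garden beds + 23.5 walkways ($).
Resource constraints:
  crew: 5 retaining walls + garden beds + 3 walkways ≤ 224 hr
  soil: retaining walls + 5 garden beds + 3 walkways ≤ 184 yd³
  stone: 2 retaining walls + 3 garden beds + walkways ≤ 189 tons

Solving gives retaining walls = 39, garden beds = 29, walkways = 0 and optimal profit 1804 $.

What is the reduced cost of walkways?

-2

Check each constraint at x*: crew 224/224 (tight); soil 184/184 (tight); stone 165/189 (slack 24).
Since stone is not tight, its dual is 0.
The binding rows give the dual system: 5·y_crew + 1·y_soil = 32.5 and 1·y_crew + 5·y_soil = 18.5.
→ y_crew = 6 and y_soil = 2.5.
Reduced cost of walkways: c₃ − yᵀa₃ = 23.5 − (6·3 + 2.5·3) = 23.5 − 25.5 = -2.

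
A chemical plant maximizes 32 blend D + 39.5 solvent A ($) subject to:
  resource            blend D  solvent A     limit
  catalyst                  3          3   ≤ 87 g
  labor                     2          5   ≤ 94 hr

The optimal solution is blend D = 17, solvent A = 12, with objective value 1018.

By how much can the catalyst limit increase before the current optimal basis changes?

54

Binding constraints: catalyst, labor. The basis is B = [[3,3],[2,5]] with det 9.
Per unit increase in catalyst, x* moves by d = (0.5556, -0.2222).
The basis stays optimal until solvent A reaches 0; allowable increase = 54 g.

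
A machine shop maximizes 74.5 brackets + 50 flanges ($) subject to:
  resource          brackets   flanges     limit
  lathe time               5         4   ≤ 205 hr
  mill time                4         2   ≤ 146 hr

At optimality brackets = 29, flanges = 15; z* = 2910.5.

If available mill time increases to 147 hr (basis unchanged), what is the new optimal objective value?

2918.5

Check each constraint at x*: lathe time 205/205 (tight); mill time 146/146 (tight).
The binding rows give the dual system: 5·y_lathe time + 4·y_mill time = 74.5 and 4·y_lathe time + 2·y_mill time = 50.
Solving: y_lathe time = 8.5, y_mill time = 8.
Δz = y_mill time·Δb = 8 × (1) = 8, so new z* = 2910.5 + 8 = 2918.5.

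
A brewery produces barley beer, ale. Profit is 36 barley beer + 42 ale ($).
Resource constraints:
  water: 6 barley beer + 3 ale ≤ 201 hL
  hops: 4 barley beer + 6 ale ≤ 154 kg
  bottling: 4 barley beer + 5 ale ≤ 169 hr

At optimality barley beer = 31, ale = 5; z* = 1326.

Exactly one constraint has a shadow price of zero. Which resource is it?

bottling

water: 201/201 (binding)
hops: 154/154 (binding)
bottling: 149/169 (slack 20)
By complementary slackness, a constraint with positive slack has shadow price 0 → bottling.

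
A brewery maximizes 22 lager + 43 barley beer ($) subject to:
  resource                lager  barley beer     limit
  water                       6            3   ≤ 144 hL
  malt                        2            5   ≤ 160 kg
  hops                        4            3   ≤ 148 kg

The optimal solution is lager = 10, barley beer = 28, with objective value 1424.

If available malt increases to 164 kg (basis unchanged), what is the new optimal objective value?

Binding: water and malt. Non-binding: hops (24 unused).
Since hops is not tight, its dual is 0.
Dual feasibility on the basic columns requires 6·y_water + 2·y_malt = 22, 3·y_water + 5·y_malt = 43.
This yields shadow prices y_water = 1, y_malt = 8.
Δz = y_malt·Δb = 8 × (4) = 32, so new z* = 1424 + 32 = 1456.

1456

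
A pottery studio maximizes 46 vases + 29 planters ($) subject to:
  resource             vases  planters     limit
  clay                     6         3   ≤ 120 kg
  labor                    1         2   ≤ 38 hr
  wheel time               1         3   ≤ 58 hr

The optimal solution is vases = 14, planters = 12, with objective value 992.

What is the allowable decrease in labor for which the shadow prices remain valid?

18

Binding constraints: clay, labor. The basis is B = [[6,3],[1,2]] with det 9.
Per unit decrease in labor, x* moves by d = (0.3333, -0.6667).
The basis stays optimal until planters reaches 0; allowable decrease = 18 hr.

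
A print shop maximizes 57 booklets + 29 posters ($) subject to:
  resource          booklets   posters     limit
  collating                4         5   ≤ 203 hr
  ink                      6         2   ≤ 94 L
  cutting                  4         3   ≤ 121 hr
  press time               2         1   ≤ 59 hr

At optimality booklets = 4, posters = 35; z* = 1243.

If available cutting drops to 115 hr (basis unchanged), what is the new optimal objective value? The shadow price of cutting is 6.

Δb = -6, so new z* = 1243 + (6)·(-6) = 1243 − 36 = 1207.

1207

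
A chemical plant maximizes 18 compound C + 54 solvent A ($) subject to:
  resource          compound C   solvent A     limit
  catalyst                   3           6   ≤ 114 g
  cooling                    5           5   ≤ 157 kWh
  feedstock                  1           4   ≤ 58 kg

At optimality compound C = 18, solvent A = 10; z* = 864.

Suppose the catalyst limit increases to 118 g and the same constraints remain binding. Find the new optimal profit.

Check each constraint at x*: catalyst 114/114 (tight); cooling 140/157 (slack 17); feedstock 58/58 (tight).
Slack constraints have shadow price 0 (complementary slackness).
The binding rows give the dual system: 3·y_catalyst + 1·y_feedstock = 18 and 6·y_catalyst + 4·y_feedstock = 54.
This yields shadow prices y_catalyst = 3, y_feedstock = 9.
Δz = y_catalyst·Δb = 3 × (4) = 12, so new z* = 864 + 12 = 876.

876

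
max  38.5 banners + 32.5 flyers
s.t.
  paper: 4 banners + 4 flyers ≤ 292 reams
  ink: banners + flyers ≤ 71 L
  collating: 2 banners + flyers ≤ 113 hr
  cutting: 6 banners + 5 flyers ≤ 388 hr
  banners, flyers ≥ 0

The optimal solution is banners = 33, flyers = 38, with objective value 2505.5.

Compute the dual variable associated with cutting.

At the optimum: paper uses 284 of 292 (slack = 8); ink uses 71 of 71 (binding); collating uses 104 of 113 (slack = 9); cutting uses 388 of 388 (binding).
Slack constraints have shadow price 0 (complementary slackness).
From A_Bᵀ y = c: 1·y_ink + 6·y_cutting = 38.5; 1·y_ink + 5·y_cutting = 32.5.
This yields shadow prices y_ink = 2.5, y_cutting = 6.
Shadow price of cutting = 6.

6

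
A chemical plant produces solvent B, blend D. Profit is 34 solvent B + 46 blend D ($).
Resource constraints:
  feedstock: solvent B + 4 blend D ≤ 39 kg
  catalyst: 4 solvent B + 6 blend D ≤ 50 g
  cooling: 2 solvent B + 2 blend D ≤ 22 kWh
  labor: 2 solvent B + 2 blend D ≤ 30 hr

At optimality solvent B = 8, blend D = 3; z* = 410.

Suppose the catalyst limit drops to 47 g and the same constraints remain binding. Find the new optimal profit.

392

Binding: catalyst and cooling. Non-binding: feedstock (19 unused), labor (8 unused).
Slack constraints have shadow price 0 (complementary slackness).
Dual feasibility on the basic columns requires 4·y_catalyst + 2·y_cooling = 34, 6·y_catalyst + 2·y_cooling = 46.
→ y_catalyst = 6 and y_cooling = 5.
Δz = y_catalyst·Δb = 6 × (-3) = -18, so new z* = 410 − 18 = 392.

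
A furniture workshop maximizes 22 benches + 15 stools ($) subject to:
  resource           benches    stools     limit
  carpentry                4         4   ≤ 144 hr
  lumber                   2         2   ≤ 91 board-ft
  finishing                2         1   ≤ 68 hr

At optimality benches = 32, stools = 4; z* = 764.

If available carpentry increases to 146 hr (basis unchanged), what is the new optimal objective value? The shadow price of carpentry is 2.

Δb = 2, so new z* = 764 + (2)·(2) = 764 + 4 = 768.

768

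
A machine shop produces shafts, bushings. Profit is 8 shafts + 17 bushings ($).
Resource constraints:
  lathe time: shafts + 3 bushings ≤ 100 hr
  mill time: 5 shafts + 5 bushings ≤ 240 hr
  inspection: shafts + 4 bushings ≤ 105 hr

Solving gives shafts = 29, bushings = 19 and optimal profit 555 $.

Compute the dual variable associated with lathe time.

At the optimum: lathe time uses 86 of 100 (slack = 14); mill time uses 240 of 240 (binding); inspection uses 105 of 105 (binding).
Since lathe time is not tight, its dual is 0.
The binding rows give the dual system: 5·y_mill time + 1·y_inspection = 8 and 5·y_mill time + 4·y_inspection = 17.
→ y_mill time = 1 and y_inspection = 3.
Shadow price of lathe time = 0.

0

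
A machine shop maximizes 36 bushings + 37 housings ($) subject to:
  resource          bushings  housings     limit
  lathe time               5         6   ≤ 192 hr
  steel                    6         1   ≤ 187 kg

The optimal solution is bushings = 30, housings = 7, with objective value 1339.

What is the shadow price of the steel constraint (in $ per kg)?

1

Check each constraint at x*: lathe time 192/192 (tight); steel 187/187 (tight).
From A_Bᵀ y = c: 5·y_lathe time + 6·y_steel = 36; 6·y_lathe time + 1·y_steel = 37.
→ y_lathe time = 6 and y_steel = 1.
Shadow price of steel = 1.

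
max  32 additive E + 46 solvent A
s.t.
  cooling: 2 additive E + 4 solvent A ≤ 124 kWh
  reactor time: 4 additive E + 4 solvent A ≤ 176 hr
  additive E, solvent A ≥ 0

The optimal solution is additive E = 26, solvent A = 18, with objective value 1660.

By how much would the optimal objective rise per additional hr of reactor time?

Both cooling and reactor time are binding at x*.
The binding rows give the dual system: 2·y_cooling + 4·y_reactor time = 32 and 4·y_cooling + 4·y_reactor time = 46.
This yields shadow prices y_cooling = 7, y_reactor time = 4.5.
Shadow price of reactor time = 4.5.

4.5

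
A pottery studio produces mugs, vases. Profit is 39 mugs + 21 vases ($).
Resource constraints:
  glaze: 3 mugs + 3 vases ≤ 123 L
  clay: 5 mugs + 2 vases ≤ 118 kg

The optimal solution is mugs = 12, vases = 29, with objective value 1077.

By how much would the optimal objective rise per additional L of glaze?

Check each constraint at x*: glaze 123/123 (tight); clay 118/118 (tight).
Dual feasibility on the basic columns requires 3·y_glaze + 5·y_clay = 39, 3·y_glaze + 2·y_clay = 21.
This yields shadow prices y_glaze = 3, y_clay = 6.
Shadow price of glaze = 3.

3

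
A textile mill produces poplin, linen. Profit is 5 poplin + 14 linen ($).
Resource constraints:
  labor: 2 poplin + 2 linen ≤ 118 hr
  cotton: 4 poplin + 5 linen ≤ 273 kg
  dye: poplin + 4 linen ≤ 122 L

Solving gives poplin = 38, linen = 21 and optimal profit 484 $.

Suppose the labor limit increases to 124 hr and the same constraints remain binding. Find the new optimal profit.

490

At the optimum: labor uses 118 of 118 (binding); cotton uses 257 of 273 (slack = 16); dye uses 122 of 122 (binding).
Since cotton is not tight, its dual is 0.
The binding rows give the dual system: 2·y_labor + 1·y_dye = 5 and 2·y_labor + 4·y_dye = 14.
Solving: y_labor = 1, y_dye = 3.
Δz = y_labor·Δb = 1 × (6) = 6, so new z* = 484 + 6 = 490.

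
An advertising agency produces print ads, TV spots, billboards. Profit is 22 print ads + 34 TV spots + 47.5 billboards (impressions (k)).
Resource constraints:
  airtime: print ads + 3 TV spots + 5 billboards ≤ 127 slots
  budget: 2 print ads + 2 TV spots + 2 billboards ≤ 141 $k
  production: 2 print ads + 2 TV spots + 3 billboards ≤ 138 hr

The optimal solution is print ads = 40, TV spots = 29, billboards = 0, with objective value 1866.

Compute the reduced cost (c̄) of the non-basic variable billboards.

Binding: airtime and production. Non-binding: budget (3 unused).
Since budget is not tight, its dual is 0.
The binding rows give the dual system: 1·y_airtime + 2·y_production = 22 and 3·y_airtime + 2·y_production = 34.
→ y_airtime = 6 and y_production = 8.
Reduced cost of billboards: c₃ − yᵀa₃ = 47.5 − (6·5 + 8·3) = 47.5 − 54 = -6.5.

-6.5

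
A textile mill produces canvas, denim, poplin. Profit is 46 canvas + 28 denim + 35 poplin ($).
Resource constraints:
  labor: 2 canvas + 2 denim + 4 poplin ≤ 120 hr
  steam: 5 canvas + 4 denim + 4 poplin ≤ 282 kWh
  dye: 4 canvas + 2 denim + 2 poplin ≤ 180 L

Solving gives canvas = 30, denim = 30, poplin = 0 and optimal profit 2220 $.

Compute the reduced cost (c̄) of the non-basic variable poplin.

-3

Check each constraint at x*: labor 120/120 (tight); steam 270/282 (slack 12); dye 180/180 (tight).
Slack constraints have shadow price 0 (complementary slackness).
The binding rows give the dual system: 2·y_labor + 4·y_dye = 46 and 2·y_labor + 2·y_dye = 28.
This yields shadow prices y_labor = 5, y_dye = 9.
Reduced cost of poplin: c₃ − yᵀa₃ = 35 − (5·4 + 9·2) = 35 − 38 = -3.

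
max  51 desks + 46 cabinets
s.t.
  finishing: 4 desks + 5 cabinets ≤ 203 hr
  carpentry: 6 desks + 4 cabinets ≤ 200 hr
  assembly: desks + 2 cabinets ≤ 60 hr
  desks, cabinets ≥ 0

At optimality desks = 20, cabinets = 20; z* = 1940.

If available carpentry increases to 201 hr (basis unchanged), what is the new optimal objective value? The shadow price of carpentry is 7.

1947

Δb = 1, so new z* = 1940 + (7)·(1) = 1940 + 7 = 1947.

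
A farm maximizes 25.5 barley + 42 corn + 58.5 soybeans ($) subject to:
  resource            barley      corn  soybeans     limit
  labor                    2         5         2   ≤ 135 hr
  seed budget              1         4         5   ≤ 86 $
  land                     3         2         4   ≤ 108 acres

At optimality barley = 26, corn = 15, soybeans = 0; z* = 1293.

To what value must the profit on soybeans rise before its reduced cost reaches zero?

Check each constraint at x*: labor 127/135 (slack 8); seed budget 86/86 (tight); land 108/108 (tight).
Since labor is not tight, its dual is 0.
From A_Bᵀ y = c: 1·y_seed budget + 3·y_land = 25.5; 4·y_seed budget + 2·y_land = 42.
This yields shadow prices y_seed budget = 7.5, y_land = 6.
soybeans enters the basis when its profit ≥ yᵀa₃ = 7.5·5 + 6·4 = 61.5.

61.5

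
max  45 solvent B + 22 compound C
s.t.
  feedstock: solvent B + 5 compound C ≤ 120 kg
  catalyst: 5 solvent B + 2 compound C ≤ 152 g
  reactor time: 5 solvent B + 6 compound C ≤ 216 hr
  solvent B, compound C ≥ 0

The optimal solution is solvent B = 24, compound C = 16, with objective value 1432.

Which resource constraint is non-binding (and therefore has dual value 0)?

feedstock: 104/120 (slack 16)
catalyst: 152/152 (binding)
reactor time: 216/216 (binding)
By complementary slackness, a constraint with positive slack has shadow price 0 → feedstock.

feedstock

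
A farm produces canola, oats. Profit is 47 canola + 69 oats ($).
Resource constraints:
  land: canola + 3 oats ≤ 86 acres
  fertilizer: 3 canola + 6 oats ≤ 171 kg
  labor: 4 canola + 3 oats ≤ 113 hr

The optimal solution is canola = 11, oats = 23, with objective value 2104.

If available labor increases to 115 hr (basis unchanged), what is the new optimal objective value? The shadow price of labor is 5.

2114

Δb = 2, so new z* = 2104 + (5)·(2) = 2104 + 10 = 2114.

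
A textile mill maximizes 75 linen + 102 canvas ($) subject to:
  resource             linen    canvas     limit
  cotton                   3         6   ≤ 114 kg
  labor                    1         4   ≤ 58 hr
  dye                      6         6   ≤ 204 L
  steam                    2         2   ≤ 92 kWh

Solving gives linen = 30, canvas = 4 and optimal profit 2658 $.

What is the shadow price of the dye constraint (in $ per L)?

Check each constraint at x*: cotton 114/114 (tight); labor 46/58 (slack 12); dye 204/204 (tight); steam 68/92 (slack 24).
Since labor, steam are not tight, their duals are 0.
The binding rows give the dual system: 3·y_cotton + 6·y_dye = 75 and 6·y_cotton + 6·y_dye = 102.
→ y_cotton = 9 and y_dye = 8.
Shadow price of dye = 8.

8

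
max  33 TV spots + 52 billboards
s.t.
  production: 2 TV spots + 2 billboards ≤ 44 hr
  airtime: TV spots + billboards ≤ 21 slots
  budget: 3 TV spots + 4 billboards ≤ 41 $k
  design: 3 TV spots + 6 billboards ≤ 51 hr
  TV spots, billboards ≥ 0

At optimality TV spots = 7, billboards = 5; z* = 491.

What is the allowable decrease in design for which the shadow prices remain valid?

Binding constraints: budget, design. The basis is B = [[3,4],[3,6]] with det 6.
Per unit decrease in design, x* moves by d = (0.6667, -0.5).
The basis stays optimal until billboards reaches 0; allowable decrease = 10 hr.

10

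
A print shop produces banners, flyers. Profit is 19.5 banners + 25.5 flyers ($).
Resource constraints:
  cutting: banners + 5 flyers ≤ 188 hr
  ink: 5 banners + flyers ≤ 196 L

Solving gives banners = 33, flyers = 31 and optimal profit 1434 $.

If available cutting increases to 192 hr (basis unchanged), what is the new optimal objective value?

1452

Both cutting and ink are binding at x*.
From A_Bᵀ y = c: 1·y_cutting + 5·y_ink = 19.5; 5·y_cutting + 1·y_ink = 25.5.
This yields shadow prices y_cutting = 4.5, y_ink = 3.
Δz = y_cutting·Δb = 4.5 × (4) = 18, so new z* = 1434 + 18 = 1452.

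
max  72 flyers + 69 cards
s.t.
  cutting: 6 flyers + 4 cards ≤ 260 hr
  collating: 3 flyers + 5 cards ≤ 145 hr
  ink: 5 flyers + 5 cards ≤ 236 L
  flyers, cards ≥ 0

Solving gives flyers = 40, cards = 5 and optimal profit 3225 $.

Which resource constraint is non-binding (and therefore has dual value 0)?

cutting: 260/260 (binding)
collating: 145/145 (binding)
ink: 225/236 (slack 11)
By complementary slackness, a constraint with positive slack has shadow price 0 → ink.

ink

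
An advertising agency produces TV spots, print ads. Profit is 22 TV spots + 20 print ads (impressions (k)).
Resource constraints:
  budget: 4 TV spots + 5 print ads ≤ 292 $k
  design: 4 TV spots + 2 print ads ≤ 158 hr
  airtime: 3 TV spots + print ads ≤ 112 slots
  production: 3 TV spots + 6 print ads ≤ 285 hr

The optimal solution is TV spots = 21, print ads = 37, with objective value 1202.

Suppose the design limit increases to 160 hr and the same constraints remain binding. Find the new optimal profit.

1210

At the optimum: budget uses 269 of 292 (slack = 23); design uses 158 of 158 (binding); airtime uses 100 of 112 (slack = 12); production uses 285 of 285 (binding).
By complementary slackness, y = 0 for the non-binding constraints.
Dual feasibility on the basic columns requires 4·y_design + 3·y_production = 22, 2·y_design + 6·y_production = 20.
Solving: y_design = 4, y_production = 2.
Δz = y_design·Δb = 4 × (2) = 8, so new z* = 1202 + 8 = 1210.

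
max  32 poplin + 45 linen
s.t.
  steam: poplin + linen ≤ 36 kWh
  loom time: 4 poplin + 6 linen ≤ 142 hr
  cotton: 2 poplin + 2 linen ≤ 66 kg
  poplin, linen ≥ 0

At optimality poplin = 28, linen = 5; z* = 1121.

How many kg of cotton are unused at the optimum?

cotton used = 2·28 + 2·5 = 66; slack = 66 − 66 = 0.

0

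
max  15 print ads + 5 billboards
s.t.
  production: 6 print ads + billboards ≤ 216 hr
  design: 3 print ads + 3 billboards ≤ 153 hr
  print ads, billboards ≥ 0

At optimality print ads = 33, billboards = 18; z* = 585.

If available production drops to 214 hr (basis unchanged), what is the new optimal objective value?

At the optimum: production uses 216 of 216 (binding); design uses 153 of 153 (binding).
Dual feasibility on the basic columns requires 6·y_production + 3·y_design = 15, 1·y_production + 3·y_design = 5.
→ y_production = 2 and y_design = 1.
Δz = y_production·Δb = 2 × (-2) = -4, so new z* = 585 − 4 = 581.

581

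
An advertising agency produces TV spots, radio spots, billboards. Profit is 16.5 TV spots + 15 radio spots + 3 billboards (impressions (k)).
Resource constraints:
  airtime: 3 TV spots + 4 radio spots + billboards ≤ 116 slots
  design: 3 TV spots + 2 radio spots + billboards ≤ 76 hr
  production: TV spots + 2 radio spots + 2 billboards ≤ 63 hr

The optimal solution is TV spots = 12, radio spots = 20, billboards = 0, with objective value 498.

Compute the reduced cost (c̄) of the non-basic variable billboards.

-2.5

At the optimum: airtime uses 116 of 116 (binding); design uses 76 of 76 (binding); production uses 52 of 63 (slack = 11).
By complementary slackness, y = 0 for the non-binding constraint.
Dual feasibility on the basic columns requires 3·y_airtime + 3·y_design = 16.5, 4·y_airtime + 2·y_design = 15.
→ y_airtime = 2 and y_design = 3.5.
Reduced cost of billboards: c₃ − yᵀa₃ = 3 − (2·1 + 3.5·1) = 3 − 5.5 = -2.5.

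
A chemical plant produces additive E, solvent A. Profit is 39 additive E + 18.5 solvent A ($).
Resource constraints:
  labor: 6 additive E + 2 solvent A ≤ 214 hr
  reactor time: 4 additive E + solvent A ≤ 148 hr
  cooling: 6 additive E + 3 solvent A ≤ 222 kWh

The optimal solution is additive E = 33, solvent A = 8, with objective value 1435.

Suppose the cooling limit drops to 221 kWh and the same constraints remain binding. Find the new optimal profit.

At the optimum: labor uses 214 of 214 (binding); reactor time uses 140 of 148 (slack = 8); cooling uses 222 of 222 (binding).
By complementary slackness, y = 0 for the non-binding constraint.
From A_Bᵀ y = c: 6·y_labor + 6·y_cooling = 39; 2·y_labor + 3·y_cooling = 18.5.
Solving: y_labor = 1, y_cooling = 5.5.
Δz = y_cooling·Δb = 5.5 × (-1) = -5.5, so new z* = 1435 − 5.5 = 1429.5.

1429.5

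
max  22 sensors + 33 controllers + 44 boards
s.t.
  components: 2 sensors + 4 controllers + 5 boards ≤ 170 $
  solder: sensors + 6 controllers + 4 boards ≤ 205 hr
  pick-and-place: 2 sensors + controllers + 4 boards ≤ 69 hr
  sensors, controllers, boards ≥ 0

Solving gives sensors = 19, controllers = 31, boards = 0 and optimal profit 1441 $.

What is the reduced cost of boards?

At the optimum: components uses 162 of 170 (slack = 8); solder uses 205 of 205 (binding); pick-and-place uses 69 of 69 (binding).
Slack constraints have shadow price 0 (complementary slackness).
From A_Bᵀ y = c: 1·y_solder + 2·y_pick-and-place = 22; 6·y_solder + 1·y_pick-and-place = 33.
Solving: y_solder = 4, y_pick-and-place = 9.
Reduced cost of boards: c₃ − yᵀa₃ = 44 − (4·4 + 9·4) = 44 − 52 = -8.

-8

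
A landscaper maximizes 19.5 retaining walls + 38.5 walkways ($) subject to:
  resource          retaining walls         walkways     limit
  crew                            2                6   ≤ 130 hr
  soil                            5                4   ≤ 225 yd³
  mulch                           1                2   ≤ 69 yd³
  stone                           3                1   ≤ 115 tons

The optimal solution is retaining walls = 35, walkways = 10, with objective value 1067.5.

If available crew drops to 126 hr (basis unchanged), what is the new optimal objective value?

Binding: crew and stone. Non-binding: soil (10 unused), mulch (14 unused).
Slack constraints have shadow price 0 (complementary slackness).
From A_Bᵀ y = c: 2·y_crew + 3·y_stone = 19.5; 6·y_crew + 1·y_stone = 38.5.
Solving: y_crew = 6, y_stone = 2.5.
Δz = y_crew·Δb = 6 × (-4) = -24, so new z* = 1067.5 − 24 = 1043.5.

1043.5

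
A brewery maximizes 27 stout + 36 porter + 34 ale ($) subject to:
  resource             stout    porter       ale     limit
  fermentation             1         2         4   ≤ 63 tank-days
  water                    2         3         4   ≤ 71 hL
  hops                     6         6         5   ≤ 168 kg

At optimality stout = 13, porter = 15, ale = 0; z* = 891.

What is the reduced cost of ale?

-9.5

Check each constraint at x*: fermentation 43/63 (slack 20); water 71/71 (tight); hops 168/168 (tight).
By complementary slackness, y = 0 for the non-binding constraint.
The binding rows give the dual system: 2·y_water + 6·y_hops = 27 and 3·y_water + 6·y_hops = 36.
Solving: y_water = 9, y_hops = 1.5.
Reduced cost of ale: c₃ − yᵀa₃ = 34 − (9·4 + 1.5·5) = 34 − 43.5 = -9.5.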